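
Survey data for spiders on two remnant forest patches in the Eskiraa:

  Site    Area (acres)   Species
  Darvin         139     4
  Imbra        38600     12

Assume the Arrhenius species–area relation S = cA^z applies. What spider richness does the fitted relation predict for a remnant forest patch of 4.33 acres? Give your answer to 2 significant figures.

2.0

z = ln(12/4) / ln(38600/139) = 1.0986 / 5.6265 = 0.1953
c = 4 / 139^0.1953 = 4 / 2.621 = 1.526
S₃ = 1.526 × 4.33^0.1953 = 1.526 × 1.331 ≈ 2.032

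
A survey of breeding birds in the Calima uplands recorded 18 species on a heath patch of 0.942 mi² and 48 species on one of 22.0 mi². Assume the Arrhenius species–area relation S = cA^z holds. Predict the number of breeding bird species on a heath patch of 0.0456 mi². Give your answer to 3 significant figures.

z = ln(48/18) / ln(22/0.942) = 0.9808 / 3.1508 = 0.3113
c = 18 / 0.942^0.3113 = 18 / 0.9816 = 18.34
S₃ = 18.34 × 0.0456^0.3113 = 18.34 × 0.3824 ≈ 7.013

7.01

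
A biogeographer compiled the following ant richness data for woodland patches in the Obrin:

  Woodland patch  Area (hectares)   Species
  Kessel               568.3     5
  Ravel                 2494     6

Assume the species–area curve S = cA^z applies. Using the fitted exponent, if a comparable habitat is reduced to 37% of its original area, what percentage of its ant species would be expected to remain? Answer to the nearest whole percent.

z = ln(6/5) / ln(2494/568.3) = 0.1823 / 1.4790 = 0.1233
S_new/S_old = (A_new/A_old)^z = 0.37^0.1233 = exp(0.1233 × -0.9943) = 0.8846

88%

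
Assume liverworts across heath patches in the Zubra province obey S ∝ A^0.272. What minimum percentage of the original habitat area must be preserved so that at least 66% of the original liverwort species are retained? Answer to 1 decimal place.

Need (A_new/A_old)^0.272 = 0.66, so A_new/A_old = 0.66^(1/0.272) = 0.66^3.676
ln(A_new/A_old) = ln 0.66 / 0.272 = -0.4155 / 0.272 = -1.5276
A_new/A_old = e^-1.5276 ≈ 0.217

21.7%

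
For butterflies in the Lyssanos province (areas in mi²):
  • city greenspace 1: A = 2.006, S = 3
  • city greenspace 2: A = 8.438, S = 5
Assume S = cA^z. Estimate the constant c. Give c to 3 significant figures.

2.34

z = ln(S₂/S₁) / ln(A₂/A₁) = ln(5/3) / ln(8.438/2.006) = 0.5108 / 1.4366 = 0.3556
c = S₁ / A₁^z = 3 / 2.006^0.3556 = 3 / 1.281 = 2.342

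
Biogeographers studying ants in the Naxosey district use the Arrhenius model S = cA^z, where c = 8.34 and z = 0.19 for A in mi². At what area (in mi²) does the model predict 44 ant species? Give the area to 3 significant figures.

6330 mi²

44 = 8.34 × A^0.19  ⇒  A^0.19 = 44/8.34 = 5.276
ln A = ln(5.276) / 0.19 = 1.6631 / 0.19 = 8.7533
A = e^8.7533 ≈ 6332 mi²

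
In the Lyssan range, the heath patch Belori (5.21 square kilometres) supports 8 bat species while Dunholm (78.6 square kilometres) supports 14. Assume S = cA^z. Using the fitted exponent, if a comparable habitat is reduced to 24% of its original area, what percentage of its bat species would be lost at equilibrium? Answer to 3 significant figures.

z = ln(14/8) / ln(78.6/5.21) = 0.5596 / 2.7138 = 0.2062
S_new/S_old = (A_new/A_old)^z = 0.24^0.2062 = exp(0.2062 × -1.4271) = 0.7451
Fraction lost = 1 − 0.7451 = 0.2549

25.5%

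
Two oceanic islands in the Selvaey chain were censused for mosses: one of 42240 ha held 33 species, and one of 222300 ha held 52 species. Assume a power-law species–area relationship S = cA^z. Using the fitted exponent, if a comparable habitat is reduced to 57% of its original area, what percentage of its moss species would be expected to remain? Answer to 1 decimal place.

85.7%

z = ln(52/33) / ln(222300/42240) = 0.4547 / 1.6607 = 0.2738
S_new/S_old = (A_new/A_old)^z = 0.57^0.2738 = exp(0.2738 × -0.5621) = 0.8573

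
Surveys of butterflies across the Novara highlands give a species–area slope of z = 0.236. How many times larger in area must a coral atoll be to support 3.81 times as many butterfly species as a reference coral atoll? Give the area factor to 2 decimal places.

(A₂/A₁)^0.236 = 3.81, so A₂/A₁ = 3.81^(1/0.236) = 3.81^4.237
ln(A₂/A₁) = ln 3.81 / 0.236 = 1.3376 / 0.236 = 5.6679
A₂/A₁ = e^5.6679 ≈ 289.4

289.43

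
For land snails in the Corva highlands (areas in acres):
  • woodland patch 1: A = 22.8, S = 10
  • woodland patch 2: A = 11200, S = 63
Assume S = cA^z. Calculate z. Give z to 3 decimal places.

Taking logs: ln S = ln c + z ln A, so z = (ln S₂ − ln S₁)/(ln A₂ − ln A₁).
z = ln(63/10) / ln(11200/22.8) = ln(6.3) / ln(491.2) = 1.8405 / 6.1969 = 0.2970

0.297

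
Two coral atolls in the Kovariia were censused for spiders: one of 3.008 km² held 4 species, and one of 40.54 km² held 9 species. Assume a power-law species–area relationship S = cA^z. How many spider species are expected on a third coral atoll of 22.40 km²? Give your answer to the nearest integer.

z = ln(9/4) / ln(40.54/3.008) = 0.8109 / 2.6010 = 0.3118
c = 4 / 3.008^0.3118 = 4 / 1.41 = 2.838
S₃ = 2.838 × 22.4^0.3118 = 2.838 × 2.636 ≈ 7.48

7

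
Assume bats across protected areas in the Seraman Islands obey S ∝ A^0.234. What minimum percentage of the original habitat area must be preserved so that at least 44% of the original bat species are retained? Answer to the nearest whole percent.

Need (A_new/A_old)^0.234 = 0.44, so A_new/A_old = 0.44^(1/0.234) = 0.44^4.274
ln(A_new/A_old) = ln 0.44 / 0.234 = -0.8210 / 0.234 = -3.5085
A_new/A_old = e^-3.5085 ≈ 0.02994

3%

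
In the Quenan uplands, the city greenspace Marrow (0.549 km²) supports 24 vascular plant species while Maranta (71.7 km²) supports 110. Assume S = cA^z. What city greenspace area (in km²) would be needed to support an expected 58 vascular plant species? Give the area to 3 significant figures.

9.25 km²

z = ln(110/24) / ln(71.7/0.549) = 1.5224 / 4.8721 = 0.3125
c = 24 / 0.549^0.3125 = 24 / 0.8291 = 28.95
A = (58/28.95)^(1/0.3125) ⇒ ln A = ln(2.004)/0.3125 = 2.2242
A = e^2.2242 ≈ 9.246 km²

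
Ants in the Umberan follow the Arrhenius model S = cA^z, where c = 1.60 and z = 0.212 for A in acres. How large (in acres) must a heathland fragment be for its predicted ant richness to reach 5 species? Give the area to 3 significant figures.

216 acres

5 = 1.6 × A^0.212  ⇒  A^0.212 = 5/1.6 = 3.125
ln A = ln(3.125) / 0.212 = 1.1394 / 0.212 = 5.3747
A = e^5.3747 ≈ 215.9 acres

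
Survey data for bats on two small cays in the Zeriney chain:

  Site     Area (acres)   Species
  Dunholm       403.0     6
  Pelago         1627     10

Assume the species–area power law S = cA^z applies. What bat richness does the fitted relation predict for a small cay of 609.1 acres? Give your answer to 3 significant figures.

6.98

z = ln(10/6) / ln(1627/403) = 0.5108 / 1.3956 = 0.3660
c = 6 / 403^0.3660 = 6 / 8.987 = 0.6676
S₃ = 0.6676 × 609.1^0.3660 = 0.6676 × 10.45 ≈ 6.979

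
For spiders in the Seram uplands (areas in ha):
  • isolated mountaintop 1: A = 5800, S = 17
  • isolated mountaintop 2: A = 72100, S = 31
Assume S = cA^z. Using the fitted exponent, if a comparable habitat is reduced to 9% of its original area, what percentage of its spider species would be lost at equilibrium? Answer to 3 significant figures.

43.7%

z = ln(31/17) / ln(72100/5800) = 0.6008 / 2.5202 = 0.2384
S_new/S_old = (A_new/A_old)^z = 0.09^0.2384 = exp(0.2384 × -2.4079) = 0.5633
Fraction lost = 1 − 0.5633 = 0.4367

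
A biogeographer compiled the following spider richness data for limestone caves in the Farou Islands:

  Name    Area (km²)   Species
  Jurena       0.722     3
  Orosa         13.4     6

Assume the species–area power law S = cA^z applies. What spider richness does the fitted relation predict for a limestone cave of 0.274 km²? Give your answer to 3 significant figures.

2.38

z = ln(6/3) / ln(13.4/0.722) = 0.6931 / 2.9210 = 0.2373
c = 3 / 0.722^0.2373 = 3 / 0.9256 = 3.241
S₃ = 3.241 × 0.274^0.2373 = 3.241 × 0.7355 ≈ 2.384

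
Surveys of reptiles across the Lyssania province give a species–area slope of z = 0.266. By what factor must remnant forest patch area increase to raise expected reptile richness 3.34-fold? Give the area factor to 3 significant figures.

(A₂/A₁)^0.266 = 3.34, so A₂/A₁ = 3.34^(1/0.266) = 3.34^3.759
ln(A₂/A₁) = ln 3.34 / 0.266 = 1.2060 / 0.266 = 4.5337
A₂/A₁ = e^4.5337 ≈ 93.1

93.1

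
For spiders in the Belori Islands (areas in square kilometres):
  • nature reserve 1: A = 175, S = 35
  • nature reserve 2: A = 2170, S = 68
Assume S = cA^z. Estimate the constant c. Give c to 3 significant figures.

8.96

z = ln(S₂/S₁) / ln(A₂/A₁) = ln(68/35) / ln(2170/175) = 0.6642 / 2.5177 = 0.2638
c = S₁ / A₁^z = 35 / 175^0.2638 = 35 / 3.906 = 8.961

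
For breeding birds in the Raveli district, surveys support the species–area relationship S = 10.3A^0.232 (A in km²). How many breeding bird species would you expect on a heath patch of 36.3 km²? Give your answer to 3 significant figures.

S = 10.3 × 36.3^0.232 = 10.3 × 2.301 ≈ 23.7

23.7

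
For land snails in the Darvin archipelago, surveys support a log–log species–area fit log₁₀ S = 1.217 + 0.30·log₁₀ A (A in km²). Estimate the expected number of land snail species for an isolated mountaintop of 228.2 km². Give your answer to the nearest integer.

S = 16.48 × 228.2^0.3
ln S = ln 16.48 + 0.3 × ln 228.2 = 2.8022 + 0.3 × 5.4302 = 4.4313
S = e^4.4313 ≈ 84.04

84 species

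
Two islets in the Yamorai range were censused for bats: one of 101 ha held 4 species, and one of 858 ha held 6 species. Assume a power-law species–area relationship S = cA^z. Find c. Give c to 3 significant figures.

z = ln(S₂/S₁) / ln(A₂/A₁) = ln(6/4) / ln(858/101) = 0.4055 / 2.1395 = 0.1895
c = S₁ / A₁^z = 4 / 101^0.1895 = 4 / 2.398 = 1.668

1.67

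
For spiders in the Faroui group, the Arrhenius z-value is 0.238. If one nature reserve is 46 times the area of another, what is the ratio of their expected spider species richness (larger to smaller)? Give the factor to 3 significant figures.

S₂/S₁ = (A₂/A₁)^z = 46^0.238
ln(S₂/S₁) = 0.238 × ln 46 = 0.238 × 3.8286 = 0.9112
S₂/S₁ = e^0.9112 ≈ 2.487

2.49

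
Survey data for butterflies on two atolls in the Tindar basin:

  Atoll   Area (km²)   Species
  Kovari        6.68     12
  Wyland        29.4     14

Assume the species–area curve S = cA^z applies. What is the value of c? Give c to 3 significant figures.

z = ln(S₂/S₁) / ln(A₂/A₁) = ln(14/12) / ln(29.4/6.68) = 0.1542 / 1.4819 = 0.1040
c = S₁ / A₁^z = 12 / 6.68^0.1040 = 12 / 1.218 = 9.849

9.85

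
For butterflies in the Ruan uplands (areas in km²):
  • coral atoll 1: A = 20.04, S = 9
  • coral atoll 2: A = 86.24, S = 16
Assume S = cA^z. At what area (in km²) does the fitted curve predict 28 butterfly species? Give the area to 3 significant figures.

357 km²

z = ln(16/9) / ln(86.24/20.04) = 0.5754 / 1.4594 = 0.3942
c = 9 / 20.04^0.3942 = 9 / 3.26 = 2.76
A = (28/2.76)^(1/0.3942) ⇒ ln A = ln(10.14)/0.3942 = 5.8766
A = e^5.8766 ≈ 356.6 km²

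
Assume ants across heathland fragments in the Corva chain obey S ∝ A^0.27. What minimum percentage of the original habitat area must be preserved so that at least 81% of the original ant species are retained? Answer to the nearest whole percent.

Need (A_new/A_old)^0.27 = 0.81, so A_new/A_old = 0.81^(1/0.27) = 0.81^3.704
ln(A_new/A_old) = ln 0.81 / 0.27 = -0.2107 / 0.27 = -0.7804
A_new/A_old = e^-0.7804 ≈ 0.4582

46%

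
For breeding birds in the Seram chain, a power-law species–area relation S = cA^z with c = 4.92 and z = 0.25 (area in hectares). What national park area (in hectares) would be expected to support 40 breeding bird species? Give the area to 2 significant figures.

40 = 4.92 × A^0.25  ⇒  A^0.25 = 40/4.92 = 8.13
ln A = ln(8.13) / 0.25 = 2.0956 / 0.25 = 8.3823
A = e^8.3823 ≈ 4369 hectares

4400 hectares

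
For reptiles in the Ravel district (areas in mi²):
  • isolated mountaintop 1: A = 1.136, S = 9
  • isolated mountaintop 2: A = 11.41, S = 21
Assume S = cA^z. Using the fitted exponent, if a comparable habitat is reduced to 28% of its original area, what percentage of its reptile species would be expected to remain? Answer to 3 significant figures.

62.7%

z = ln(21/9) / ln(11.41/1.136) = 0.8473 / 2.3070 = 0.3673
S_new/S_old = (A_new/A_old)^z = 0.28^0.3673 = exp(0.3673 × -1.2730) = 0.6265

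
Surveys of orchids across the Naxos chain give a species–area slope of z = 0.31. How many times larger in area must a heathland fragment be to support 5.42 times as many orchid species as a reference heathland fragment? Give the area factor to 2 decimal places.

(A₂/A₁)^0.31 = 5.42, so A₂/A₁ = 5.42^(1/0.31) = 5.42^3.226
ln(A₂/A₁) = ln 5.42 / 0.31 = 1.6901 / 0.31 = 5.4519
A₂/A₁ = e^5.4519 ≈ 233.2

233.21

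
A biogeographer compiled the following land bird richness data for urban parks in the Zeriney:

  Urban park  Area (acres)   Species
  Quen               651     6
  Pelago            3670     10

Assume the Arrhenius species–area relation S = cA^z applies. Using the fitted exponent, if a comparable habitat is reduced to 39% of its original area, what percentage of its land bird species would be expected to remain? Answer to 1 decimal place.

75.7%

z = ln(10/6) / ln(3670/651) = 0.5108 / 1.7294 = 0.2954
S_new/S_old = (A_new/A_old)^z = 0.39^0.2954 = exp(0.2954 × -0.9416) = 0.7572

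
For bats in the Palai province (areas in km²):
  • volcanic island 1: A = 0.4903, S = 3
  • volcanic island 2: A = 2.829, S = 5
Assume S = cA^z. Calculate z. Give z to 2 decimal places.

0.29

Taking logs: ln S = ln c + z ln A, so z = (ln S₂ − ln S₁)/(ln A₂ − ln A₁).
z = ln(5/3) / ln(2.829/0.4903) = ln(1.667) / ln(5.77) = 0.5108 / 1.7527 = 0.2915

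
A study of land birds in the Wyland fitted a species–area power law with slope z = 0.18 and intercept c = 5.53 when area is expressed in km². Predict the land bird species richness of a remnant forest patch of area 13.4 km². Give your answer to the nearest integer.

S = 5.53 × 13.4^0.18
ln S = ln 5.53 + 0.18 × ln 13.4 = 1.7102 + 0.18 × 2.5953 = 2.1773
S = e^2.1773 ≈ 8.823

9 species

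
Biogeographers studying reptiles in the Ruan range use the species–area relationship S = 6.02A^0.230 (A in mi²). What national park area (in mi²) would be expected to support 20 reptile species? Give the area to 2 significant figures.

20 = 6.02 × A^0.23  ⇒  A^0.23 = 20/6.02 = 3.322
ln A = ln(3.322) / 0.23 = 1.2006 / 0.23 = 5.2202
A = e^5.2202 ≈ 185 mi²

180 mi²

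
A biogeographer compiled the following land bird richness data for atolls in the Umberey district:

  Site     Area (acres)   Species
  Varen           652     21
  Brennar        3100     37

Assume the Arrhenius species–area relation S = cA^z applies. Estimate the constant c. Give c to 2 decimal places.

z = ln(S₂/S₁) / ln(A₂/A₁) = ln(37/21) / ln(3100/652) = 0.5664 / 1.5591 = 0.3633
c = S₁ / A₁^z = 21 / 652^0.3633 = 21 / 10.53 = 1.995

1.99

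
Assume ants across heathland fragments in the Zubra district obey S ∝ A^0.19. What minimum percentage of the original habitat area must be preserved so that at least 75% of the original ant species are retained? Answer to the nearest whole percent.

22%

Need (A_new/A_old)^0.19 = 0.75, so A_new/A_old = 0.75^(1/0.19) = 0.75^5.263
ln(A_new/A_old) = ln 0.75 / 0.19 = -0.2877 / 0.19 = -1.5141
A_new/A_old = e^-1.5141 ≈ 0.22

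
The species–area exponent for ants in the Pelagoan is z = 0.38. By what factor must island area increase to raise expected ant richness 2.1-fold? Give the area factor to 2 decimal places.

(A₂/A₁)^0.38 = 2.1, so A₂/A₁ = 2.1^(1/0.38) = 2.1^2.632
ln(A₂/A₁) = ln 2.1 / 0.38 = 0.7419 / 0.38 = 1.9525
A₂/A₁ = e^1.9525 ≈ 7.046

7.05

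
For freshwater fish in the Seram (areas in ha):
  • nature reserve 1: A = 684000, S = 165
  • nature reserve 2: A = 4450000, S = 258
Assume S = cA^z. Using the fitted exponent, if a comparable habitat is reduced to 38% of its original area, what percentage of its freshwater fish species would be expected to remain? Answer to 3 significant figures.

79.4%

z = ln(258/165) / ln(4450000/684000) = 0.4470 / 1.8727 = 0.2387
S_new/S_old = (A_new/A_old)^z = 0.38^0.2387 = exp(0.2387 × -0.9676) = 0.7938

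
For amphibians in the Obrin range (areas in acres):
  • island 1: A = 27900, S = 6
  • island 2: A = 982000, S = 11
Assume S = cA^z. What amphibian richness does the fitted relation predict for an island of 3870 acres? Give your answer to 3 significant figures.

z = ln(11/6) / ln(982000/27900) = 0.6061 / 3.5610 = 0.1702
c = 6 / 27900^0.1702 = 6 / 5.711 = 1.051
S₃ = 1.051 × 3870^0.1702 = 1.051 × 4.08 ≈ 4.287

4.29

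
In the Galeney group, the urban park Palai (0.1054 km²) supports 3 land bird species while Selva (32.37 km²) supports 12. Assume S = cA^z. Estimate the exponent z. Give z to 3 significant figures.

0.242

Taking logs: ln S = ln c + z ln A, so z = (ln S₂ − ln S₁)/(ln A₂ − ln A₁).
z = ln(12/3) / ln(32.37/0.1054) = ln(4) / ln(307.1) = 1.3863 / 5.7272 = 0.2421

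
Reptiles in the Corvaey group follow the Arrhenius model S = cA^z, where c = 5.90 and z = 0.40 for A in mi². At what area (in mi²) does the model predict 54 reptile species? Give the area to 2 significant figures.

250 mi²

54 = 5.9 × A^0.4  ⇒  A^0.4 = 54/5.9 = 9.153
ln A = ln(9.153) / 0.4 = 2.2140 / 0.4 = 5.5351
A = e^5.5351 ≈ 253.4 mi²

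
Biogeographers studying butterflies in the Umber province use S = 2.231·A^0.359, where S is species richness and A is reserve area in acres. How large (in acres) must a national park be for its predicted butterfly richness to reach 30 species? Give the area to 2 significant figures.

1400 acres

30 = 2.231 × A^0.359  ⇒  A^0.359 = 30/2.231 = 13.45
ln A = ln(13.45) / 0.359 = 2.5987 / 0.359 = 7.2389
A = e^7.2389 ≈ 1392 acres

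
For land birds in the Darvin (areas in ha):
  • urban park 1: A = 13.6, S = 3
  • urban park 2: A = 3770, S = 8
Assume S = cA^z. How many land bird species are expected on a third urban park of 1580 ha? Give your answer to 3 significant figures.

6.87

z = ln(8/3) / ln(3770/13.6) = 0.9808 / 5.6248 = 0.1744
c = 3 / 13.6^0.1744 = 3 / 1.576 = 1.903
S₃ = 1.903 × 1580^0.1744 = 1.903 × 3.612 ≈ 6.874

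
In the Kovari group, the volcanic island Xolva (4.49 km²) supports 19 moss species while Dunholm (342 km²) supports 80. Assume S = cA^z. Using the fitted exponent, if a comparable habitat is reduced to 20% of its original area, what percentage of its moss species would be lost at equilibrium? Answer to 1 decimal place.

41.4%

z = ln(80/19) / ln(342/4.49) = 1.4376 / 4.3330 = 0.3318
S_new/S_old = (A_new/A_old)^z = 0.2^0.3318 = exp(0.3318 × -1.6094) = 0.5863
Fraction lost = 1 − 0.5863 = 0.4137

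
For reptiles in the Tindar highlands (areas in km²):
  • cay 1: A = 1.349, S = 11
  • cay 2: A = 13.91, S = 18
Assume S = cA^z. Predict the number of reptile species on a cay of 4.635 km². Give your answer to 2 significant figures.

z = ln(18/11) / ln(13.91/1.349) = 0.4925 / 2.3332 = 0.2111
c = 11 / 1.349^0.2111 = 11 / 1.065 = 10.33
S₃ = 10.33 × 4.635^0.2111 = 10.33 × 1.382 ≈ 14.27

14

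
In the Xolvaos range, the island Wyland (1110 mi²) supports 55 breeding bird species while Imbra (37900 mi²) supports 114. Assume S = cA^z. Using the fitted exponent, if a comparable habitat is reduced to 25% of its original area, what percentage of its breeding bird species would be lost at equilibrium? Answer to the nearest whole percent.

25%

z = ln(114/55) / ln(37900/1110) = 0.7289 / 3.5306 = 0.2064
S_new/S_old = (A_new/A_old)^z = 0.25^0.2064 = exp(0.2064 × -1.3863) = 0.7511
Fraction lost = 1 − 0.7511 = 0.2489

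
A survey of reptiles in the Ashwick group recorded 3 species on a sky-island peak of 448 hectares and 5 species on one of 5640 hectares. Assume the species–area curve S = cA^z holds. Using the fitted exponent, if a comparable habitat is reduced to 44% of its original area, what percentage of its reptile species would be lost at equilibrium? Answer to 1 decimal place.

15.3%

z = ln(5/3) / ln(5640/448) = 0.5108 / 2.5328 = 0.2017
S_new/S_old = (A_new/A_old)^z = 0.44^0.2017 = exp(0.2017 × -0.8210) = 0.8474
Fraction lost = 1 − 0.8474 = 0.1526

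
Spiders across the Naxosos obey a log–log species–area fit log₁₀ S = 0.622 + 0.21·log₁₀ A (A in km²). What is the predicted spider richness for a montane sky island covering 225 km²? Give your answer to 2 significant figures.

S = 4.188 × 225^0.21
ln S = ln 4.188 + 0.21 × ln 225 = 1.4322 + 0.21 × 5.4161 = 2.5696
S = e^2.5696 ≈ 13.06

13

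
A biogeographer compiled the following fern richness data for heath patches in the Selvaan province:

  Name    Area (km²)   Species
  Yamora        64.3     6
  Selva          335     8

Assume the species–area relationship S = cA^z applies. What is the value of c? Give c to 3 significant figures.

z = ln(S₂/S₁) / ln(A₂/A₁) = ln(8/6) / ln(335/64.3) = 0.2877 / 1.6506 = 0.1743
c = S₁ / A₁^z = 6 / 64.3^0.1743 = 6 / 2.066 = 2.904

2.90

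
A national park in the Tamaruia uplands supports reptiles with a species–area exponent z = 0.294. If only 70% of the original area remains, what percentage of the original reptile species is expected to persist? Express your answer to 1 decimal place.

90.0%

S_new/S_old = (A_new/A_old)^z = 0.7^0.294
= exp(0.294 × ln 0.7) = exp(0.294 × -0.3567) = exp(-0.1049) ≈ 0.9004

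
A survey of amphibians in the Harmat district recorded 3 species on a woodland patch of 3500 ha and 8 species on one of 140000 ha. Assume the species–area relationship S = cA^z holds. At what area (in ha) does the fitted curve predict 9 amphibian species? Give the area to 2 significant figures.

z = ln(8/3) / ln(140000/3500) = 0.9808 / 3.6889 = 0.2659
c = 3 / 3500^0.2659 = 3 / 8.756 = 0.3426
A = (9/0.3426)^(1/0.2659) ⇒ ln A = ln(26.27)/0.2659 = 12.2924
A = e^12.2924 ≈ 218028 ha

220000 ha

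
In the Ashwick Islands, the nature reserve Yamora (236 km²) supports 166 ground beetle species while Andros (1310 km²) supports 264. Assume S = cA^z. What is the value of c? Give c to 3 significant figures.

z = ln(S₂/S₁) / ln(A₂/A₁) = ln(264/166) / ln(1310/236) = 0.4640 / 1.7140 = 0.2707
c = S₁ / A₁^z = 166 / 236^0.2707 = 166 / 4.389 = 37.82

37.8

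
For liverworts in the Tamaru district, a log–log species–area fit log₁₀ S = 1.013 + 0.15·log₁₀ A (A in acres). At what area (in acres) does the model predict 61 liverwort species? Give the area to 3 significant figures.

61 = 10.3 × A^0.15  ⇒  A^0.15 = 61/10.3 = 5.92
ln A = ln(5.92) / 0.15 = 1.7784 / 0.15 = 11.8557
A = e^11.8557 ≈ 140885 acres

141000 acres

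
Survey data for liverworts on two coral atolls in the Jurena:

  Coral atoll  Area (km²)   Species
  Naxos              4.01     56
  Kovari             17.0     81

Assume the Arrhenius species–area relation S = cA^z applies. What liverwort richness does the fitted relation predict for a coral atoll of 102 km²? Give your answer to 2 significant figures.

130

z = ln(81/56) / ln(17/4.01) = 0.3691 / 1.4444 = 0.2555
c = 56 / 4.01^0.2555 = 56 / 1.426 = 39.27
S₃ = 39.27 × 102^0.2555 = 39.27 × 3.26 ≈ 128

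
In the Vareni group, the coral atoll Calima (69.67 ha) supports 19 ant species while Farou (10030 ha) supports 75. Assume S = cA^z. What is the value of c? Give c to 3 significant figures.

5.88

z = ln(S₂/S₁) / ln(A₂/A₁) = ln(75/19) / ln(10030/69.67) = 1.3730 / 4.9696 = 0.2763
c = S₁ / A₁^z = 19 / 69.67^0.2763 = 19 / 3.23 = 5.882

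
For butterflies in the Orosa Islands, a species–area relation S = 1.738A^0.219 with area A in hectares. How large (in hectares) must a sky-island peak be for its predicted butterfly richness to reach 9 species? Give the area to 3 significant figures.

1820 hectares

9 = 1.738 × A^0.219  ⇒  A^0.219 = 9/1.738 = 5.178
ln A = ln(5.178) / 0.219 = 1.6445 / 0.219 = 7.5091
A = e^7.5091 ≈ 1825 hectares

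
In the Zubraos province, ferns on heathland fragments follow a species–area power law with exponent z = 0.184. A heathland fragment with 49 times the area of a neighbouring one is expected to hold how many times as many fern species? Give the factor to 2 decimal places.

S₂/S₁ = (A₂/A₁)^z = 49^0.184
ln(S₂/S₁) = 0.184 × ln 49 = 0.184 × 3.8918 = 0.7161
S₂/S₁ = e^0.7161 ≈ 2.046

2.05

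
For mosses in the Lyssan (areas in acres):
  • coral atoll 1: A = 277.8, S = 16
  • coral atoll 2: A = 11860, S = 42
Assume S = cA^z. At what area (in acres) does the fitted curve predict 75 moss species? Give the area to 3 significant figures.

113000 acres

z = ln(42/16) / ln(11860/277.8) = 0.9651 / 3.7540 = 0.2571
c = 16 / 277.8^0.2571 = 16 / 4.248 = 3.766
A = (75/3.766)^(1/0.2571) ⇒ ln A = ln(19.91)/0.2571 = 11.6363
A = e^11.6363 ≈ 113135 acres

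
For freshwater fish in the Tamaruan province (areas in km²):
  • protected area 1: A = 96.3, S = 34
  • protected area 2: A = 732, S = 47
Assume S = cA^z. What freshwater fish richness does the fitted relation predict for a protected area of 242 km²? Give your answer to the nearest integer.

z = ln(47/34) / ln(732/96.3) = 0.3238 / 2.0283 = 0.1596
c = 34 / 96.3^0.1596 = 34 / 2.073 = 16.4
S₃ = 16.4 × 242^0.1596 = 16.4 × 2.402 ≈ 39.39

39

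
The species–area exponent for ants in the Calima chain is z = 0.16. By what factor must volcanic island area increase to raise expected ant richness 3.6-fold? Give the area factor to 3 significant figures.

(A₂/A₁)^0.16 = 3.6, so A₂/A₁ = 3.6^(1/0.16) = 3.6^6.25
ln(A₂/A₁) = ln 3.6 / 0.16 = 1.2809 / 0.16 = 8.0058
A₂/A₁ = e^8.0058 ≈ 2998

3000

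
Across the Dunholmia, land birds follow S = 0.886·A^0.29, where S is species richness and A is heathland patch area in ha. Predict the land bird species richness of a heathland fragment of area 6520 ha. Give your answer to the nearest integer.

S = 0.886 × 6520^0.29
ln S = ln 0.886 + 0.29 × ln 6520 = -0.1210 + 0.29 × 8.7826 = 2.4259
S = e^2.4259 ≈ 11.31

11 species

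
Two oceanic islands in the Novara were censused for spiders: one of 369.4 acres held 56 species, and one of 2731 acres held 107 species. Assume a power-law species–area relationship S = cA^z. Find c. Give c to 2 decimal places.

8.26

z = ln(S₂/S₁) / ln(A₂/A₁) = ln(107/56) / ln(2731/369.4) = 0.6475 / 2.0005 = 0.3237
c = S₁ / A₁^z = 56 / 369.4^0.3237 = 56 / 6.776 = 8.264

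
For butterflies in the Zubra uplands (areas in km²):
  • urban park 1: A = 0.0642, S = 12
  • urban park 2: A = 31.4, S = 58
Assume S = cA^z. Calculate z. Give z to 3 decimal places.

Taking logs: ln S = ln c + z ln A, so z = (ln S₂ − ln S₁)/(ln A₂ − ln A₁).
z = ln(58/12) / ln(31.4/0.0642) = ln(4.833) / ln(489.1) = 1.5755 / 6.1926 = 0.2544

0.254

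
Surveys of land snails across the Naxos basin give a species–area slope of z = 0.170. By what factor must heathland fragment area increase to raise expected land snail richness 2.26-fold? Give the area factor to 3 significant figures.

(A₂/A₁)^0.17 = 2.26, so A₂/A₁ = 2.26^(1/0.17) = 2.26^5.882
ln(A₂/A₁) = ln 2.26 / 0.17 = 0.8154 / 0.17 = 4.7963
A₂/A₁ = e^4.7963 ≈ 121.1

121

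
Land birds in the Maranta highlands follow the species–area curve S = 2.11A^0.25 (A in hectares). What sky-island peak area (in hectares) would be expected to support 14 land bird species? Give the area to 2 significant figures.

1900 hectares

14 = 2.11 × A^0.25  ⇒  A^0.25 = 14/2.11 = 6.635
ln A = ln(6.635) / 0.25 = 1.8924 / 0.25 = 7.5695
A = e^7.5695 ≈ 1938 hectares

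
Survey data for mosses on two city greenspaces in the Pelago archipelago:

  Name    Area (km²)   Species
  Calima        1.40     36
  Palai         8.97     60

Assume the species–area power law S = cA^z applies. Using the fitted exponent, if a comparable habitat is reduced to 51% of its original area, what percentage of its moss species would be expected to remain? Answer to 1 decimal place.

z = ln(60/36) / ln(8.97/1.4) = 0.5108 / 1.8574 = 0.2750
S_new/S_old = (A_new/A_old)^z = 0.51^0.2750 = exp(0.2750 × -0.6733) = 0.831

83.1%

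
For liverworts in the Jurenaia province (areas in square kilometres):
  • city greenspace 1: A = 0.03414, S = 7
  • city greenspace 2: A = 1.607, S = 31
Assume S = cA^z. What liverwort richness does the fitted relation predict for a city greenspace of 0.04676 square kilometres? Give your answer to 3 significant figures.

z = ln(31/7) / ln(1.607/0.03414) = 1.4881 / 3.8517 = 0.3863
c = 7 / 0.03414^0.3863 = 7 / 0.2712 = 25.81
S₃ = 25.81 × 0.04676^0.3863 = 25.81 × 0.3063 ≈ 7.905

7.90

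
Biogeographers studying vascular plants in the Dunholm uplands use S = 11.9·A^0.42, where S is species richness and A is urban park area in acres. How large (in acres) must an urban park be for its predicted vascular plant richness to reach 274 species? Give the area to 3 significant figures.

1750 acres

274 = 11.9 × A^0.42  ⇒  A^0.42 = 274/11.9 = 23.03
ln A = ln(23.03) / 0.42 = 3.1366 / 0.42 = 7.4681
A = e^7.4681 ≈ 1751 acres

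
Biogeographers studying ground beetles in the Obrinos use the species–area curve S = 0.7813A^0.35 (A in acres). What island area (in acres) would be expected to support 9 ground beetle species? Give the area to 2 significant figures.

1100 acres

9 = 0.7813 × A^0.35  ⇒  A^0.35 = 9/0.7813 = 11.52
ln A = ln(11.52) / 0.35 = 2.4440 / 0.35 = 6.9829
A = e^6.9829 ≈ 1078 acres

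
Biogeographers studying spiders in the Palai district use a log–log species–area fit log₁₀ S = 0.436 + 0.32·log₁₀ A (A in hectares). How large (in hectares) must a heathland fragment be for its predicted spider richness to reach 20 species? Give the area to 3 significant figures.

505 hectares

20 = 2.729 × A^0.32  ⇒  A^0.32 = 20/2.729 = 7.329
ln A = ln(7.329) / 0.32 = 1.9918 / 0.32 = 6.2244
A = e^6.2244 ≈ 504.9 hectares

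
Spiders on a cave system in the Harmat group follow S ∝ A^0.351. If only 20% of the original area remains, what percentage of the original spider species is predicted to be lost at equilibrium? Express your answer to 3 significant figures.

43.2%

S_new/S_old = (A_new/A_old)^z = 0.2^0.351
= exp(0.351 × ln 0.2) = exp(0.351 × -1.6094) = exp(-0.5649) ≈ 0.5684
Fraction lost = 1 − 0.5684 = 0.4316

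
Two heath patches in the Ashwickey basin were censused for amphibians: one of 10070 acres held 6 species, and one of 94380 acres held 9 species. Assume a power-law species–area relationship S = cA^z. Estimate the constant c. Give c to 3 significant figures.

z = ln(S₂/S₁) / ln(A₂/A₁) = ln(9/6) / ln(94380/10070) = 0.4055 / 2.2378 = 0.1812
c = S₁ / A₁^z = 6 / 10070^0.1812 = 6 / 5.313 = 1.129

1.13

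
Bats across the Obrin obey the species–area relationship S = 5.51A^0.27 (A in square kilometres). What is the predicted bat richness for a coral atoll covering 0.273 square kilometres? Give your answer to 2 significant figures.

S = 5.51 × 0.273^0.27
ln S = ln 5.51 + 0.27 × ln 0.273 = 1.7066 + 0.27 × -1.2983 = 1.3560
S = e^1.3560 ≈ 3.881

3.9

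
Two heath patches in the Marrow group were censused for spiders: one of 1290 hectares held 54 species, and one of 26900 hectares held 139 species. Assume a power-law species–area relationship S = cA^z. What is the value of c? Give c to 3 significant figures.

5.81

z = ln(S₂/S₁) / ln(A₂/A₁) = ln(139/54) / ln(26900/1290) = 0.9455 / 3.0375 = 0.3113
c = S₁ / A₁^z = 54 / 1290^0.3113 = 54 / 9.295 = 5.81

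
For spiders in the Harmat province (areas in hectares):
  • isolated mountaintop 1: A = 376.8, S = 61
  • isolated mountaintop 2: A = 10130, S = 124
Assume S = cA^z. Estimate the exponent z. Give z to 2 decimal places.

0.22

Taking logs: ln S = ln c + z ln A, so z = (ln S₂ − ln S₁)/(ln A₂ − ln A₁).
z = ln(124/61) / ln(10130/376.8) = ln(2.033) / ln(26.88) = 0.7094 / 3.2915 = 0.2155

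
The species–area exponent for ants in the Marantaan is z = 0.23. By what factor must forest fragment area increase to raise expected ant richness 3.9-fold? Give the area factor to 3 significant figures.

371

(A₂/A₁)^0.23 = 3.9, so A₂/A₁ = 3.9^(1/0.23) = 3.9^4.348
ln(A₂/A₁) = ln 3.9 / 0.23 = 1.3610 / 0.23 = 5.9173
A₂/A₁ = e^5.9173 ≈ 371.4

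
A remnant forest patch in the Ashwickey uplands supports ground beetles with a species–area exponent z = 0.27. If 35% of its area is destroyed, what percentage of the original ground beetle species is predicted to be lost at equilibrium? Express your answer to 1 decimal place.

S_new/S_old = (A_new/A_old)^z = 0.65^0.27
= exp(0.27 × ln 0.65) = exp(0.27 × -0.4308) = exp(-0.1163) ≈ 0.8902
Fraction lost = 1 − 0.8902 = 0.1098

11.0%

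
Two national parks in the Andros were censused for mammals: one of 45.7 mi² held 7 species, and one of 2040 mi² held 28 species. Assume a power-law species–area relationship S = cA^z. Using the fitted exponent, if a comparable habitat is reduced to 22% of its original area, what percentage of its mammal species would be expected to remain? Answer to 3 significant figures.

57.5%

z = ln(28/7) / ln(2040/45.7) = 1.3863 / 3.7986 = 0.3649
S_new/S_old = (A_new/A_old)^z = 0.22^0.3649 = exp(0.3649 × -1.5141) = 0.5755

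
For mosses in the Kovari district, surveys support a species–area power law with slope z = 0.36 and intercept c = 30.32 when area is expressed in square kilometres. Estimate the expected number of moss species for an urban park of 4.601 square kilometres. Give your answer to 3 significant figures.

52.5

S = 30.32 × 4.601^0.36
ln S = ln 30.32 + 0.36 × ln 4.601 = 3.4118 + 0.36 × 1.5263 = 3.9613
S = e^3.9613 ≈ 52.52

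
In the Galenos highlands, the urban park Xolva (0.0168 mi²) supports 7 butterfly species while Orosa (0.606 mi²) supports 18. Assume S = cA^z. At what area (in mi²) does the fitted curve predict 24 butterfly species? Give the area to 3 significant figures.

1.81 mi²

z = ln(18/7) / ln(0.606/0.0168) = 0.9445 / 3.5855 = 0.2634
c = 7 / 0.0168^0.2634 = 7 / 0.3408 = 20.54
A = (24/20.54)^(1/0.2634) ⇒ ln A = ln(1.169)/0.2634 = 0.5913
A = e^0.5913 ≈ 1.806 mi²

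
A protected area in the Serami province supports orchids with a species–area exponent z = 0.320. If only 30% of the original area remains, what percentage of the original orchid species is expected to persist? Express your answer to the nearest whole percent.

68%

S_new/S_old = (A_new/A_old)^z = 0.3^0.32
= exp(0.32 × ln 0.3) = exp(0.32 × -1.2040) = exp(-0.3853) ≈ 0.6803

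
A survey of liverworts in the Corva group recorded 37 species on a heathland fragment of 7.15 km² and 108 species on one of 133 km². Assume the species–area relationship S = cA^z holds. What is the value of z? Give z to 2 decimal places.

0.37

Taking logs: ln S = ln c + z ln A, so z = (ln S₂ − ln S₁)/(ln A₂ − ln A₁).
z = ln(108/37) / ln(133/7.15) = ln(2.919) / ln(18.6) = 1.0712 / 2.9232 = 0.3664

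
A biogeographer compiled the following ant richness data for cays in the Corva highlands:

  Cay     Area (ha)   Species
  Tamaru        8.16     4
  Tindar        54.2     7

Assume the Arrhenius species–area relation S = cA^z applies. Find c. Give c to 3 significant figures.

2.15

z = ln(S₂/S₁) / ln(A₂/A₁) = ln(7/4) / ln(54.2/8.16) = 0.5596 / 1.8934 = 0.2956
c = S₁ / A₁^z = 4 / 8.16^0.2956 = 4 / 1.86 = 2.151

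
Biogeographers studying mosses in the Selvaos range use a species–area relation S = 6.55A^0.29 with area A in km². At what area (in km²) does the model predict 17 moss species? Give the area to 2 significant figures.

17 = 6.55 × A^0.29  ⇒  A^0.29 = 17/6.55 = 2.595
ln A = ln(2.595) / 0.29 = 0.9537 / 0.29 = 3.2888
A = e^3.2888 ≈ 26.81 km²

27 km²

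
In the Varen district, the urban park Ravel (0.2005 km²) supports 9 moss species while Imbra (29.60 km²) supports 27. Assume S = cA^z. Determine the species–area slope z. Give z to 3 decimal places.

Taking logs: ln S = ln c + z ln A, so z = (ln S₂ − ln S₁)/(ln A₂ − ln A₁).
z = ln(27/9) / ln(29.6/0.2005) = ln(3) / ln(147.6) = 1.0986 / 4.9947 = 0.2200

0.220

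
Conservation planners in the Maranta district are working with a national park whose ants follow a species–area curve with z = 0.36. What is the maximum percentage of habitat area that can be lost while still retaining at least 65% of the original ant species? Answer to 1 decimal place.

Need (A_new/A_old)^0.36 = 0.65, so A_new/A_old = 0.65^(1/0.36) = 0.65^2.778
ln(A_new/A_old) = ln 0.65 / 0.36 = -0.4308 / 0.36 = -1.1966
A_new/A_old = e^-1.1966 ≈ 0.3022
Fraction that can be lost = 1 − 0.3022 = 0.6978

69.8%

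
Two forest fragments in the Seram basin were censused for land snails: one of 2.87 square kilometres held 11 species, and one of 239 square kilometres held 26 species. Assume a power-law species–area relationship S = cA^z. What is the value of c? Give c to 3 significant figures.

z = ln(S₂/S₁) / ln(A₂/A₁) = ln(26/11) / ln(239/2.87) = 0.8602 / 4.4222 = 0.1945
c = S₁ / A₁^z = 11 / 2.87^0.1945 = 11 / 1.228 = 8.96

8.96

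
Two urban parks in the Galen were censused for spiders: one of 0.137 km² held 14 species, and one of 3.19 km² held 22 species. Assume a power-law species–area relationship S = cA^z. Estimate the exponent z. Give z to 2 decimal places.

0.14

Taking logs: ln S = ln c + z ln A, so z = (ln S₂ − ln S₁)/(ln A₂ − ln A₁).
z = ln(22/14) / ln(3.19/0.137) = ln(1.571) / ln(23.28) = 0.4520 / 3.1478 = 0.1436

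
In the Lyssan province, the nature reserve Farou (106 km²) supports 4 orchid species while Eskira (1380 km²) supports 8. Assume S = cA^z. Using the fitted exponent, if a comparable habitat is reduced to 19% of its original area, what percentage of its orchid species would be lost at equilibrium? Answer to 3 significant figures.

36.1%

z = ln(8/4) / ln(1380/106) = 0.6931 / 2.5664 = 0.2701
S_new/S_old = (A_new/A_old)^z = 0.19^0.2701 = exp(0.2701 × -1.6607) = 0.6386
Fraction lost = 1 − 0.6386 = 0.3614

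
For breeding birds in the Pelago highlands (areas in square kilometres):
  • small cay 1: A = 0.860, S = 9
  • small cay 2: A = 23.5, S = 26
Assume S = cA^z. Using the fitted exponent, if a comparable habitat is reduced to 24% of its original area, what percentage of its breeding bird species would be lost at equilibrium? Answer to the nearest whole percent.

z = ln(26/9) / ln(23.5/0.86) = 1.0609 / 3.3078 = 0.3207
S_new/S_old = (A_new/A_old)^z = 0.24^0.3207 = exp(0.3207 × -1.4271) = 0.6327
Fraction lost = 1 − 0.6327 = 0.3673

37%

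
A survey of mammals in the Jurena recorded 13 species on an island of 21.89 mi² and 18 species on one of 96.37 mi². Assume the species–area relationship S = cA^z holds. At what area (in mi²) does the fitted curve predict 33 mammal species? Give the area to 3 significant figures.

z = ln(18/13) / ln(96.37/21.89) = 0.3254 / 1.4822 = 0.2196
c = 13 / 21.89^0.2196 = 13 / 1.969 = 6.602
A = (33/6.602)^(1/0.2196) ⇒ ln A = ln(4.998)/0.2196 = 7.3289
A = e^7.3289 ≈ 1524 mi²

1520 mi²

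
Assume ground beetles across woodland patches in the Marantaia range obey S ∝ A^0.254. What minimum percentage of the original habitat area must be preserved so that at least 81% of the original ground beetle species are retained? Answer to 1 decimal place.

43.6%

Need (A_new/A_old)^0.254 = 0.81, so A_new/A_old = 0.81^(1/0.254) = 0.81^3.937
ln(A_new/A_old) = ln 0.81 / 0.254 = -0.2107 / 0.254 = -0.8296
A_new/A_old = e^-0.8296 ≈ 0.4362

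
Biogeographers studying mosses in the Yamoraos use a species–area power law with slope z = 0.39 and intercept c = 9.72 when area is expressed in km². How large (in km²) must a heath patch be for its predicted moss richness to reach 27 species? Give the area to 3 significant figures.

13.7 km²

27 = 9.72 × A^0.39  ⇒  A^0.39 = 27/9.72 = 2.778
ln A = ln(2.778) / 0.39 = 1.0217 / 0.39 = 2.6196
A = e^2.6196 ≈ 13.73 km²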